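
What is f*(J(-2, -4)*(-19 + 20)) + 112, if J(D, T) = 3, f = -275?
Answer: -713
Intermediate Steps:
f*(J(-2, -4)*(-19 + 20)) + 112 = -825*(-19 + 20) + 112 = -825 + 112 = -713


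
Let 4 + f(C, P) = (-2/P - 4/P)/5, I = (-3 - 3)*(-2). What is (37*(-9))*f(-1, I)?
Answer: 13653/10 ≈ 1365.3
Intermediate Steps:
I = 12 (I = -6*(-2) = 12)
f(C, P) = -4 - 6/(5*P) (f(C, P) = -4 + (-2/P - 4/P)/5 = -4 - 6/P*(⅕) = -4 - 6/(5*P))
(37*(-9))*f(-1, I) = (37*(-9))*(-4 - 6/5/12) = -333*(-4 - 6/5*1/12) = -333*(-4 - ⅒) = -333*(-41/10) = 13653/10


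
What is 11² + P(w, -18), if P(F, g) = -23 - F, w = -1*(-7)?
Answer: 91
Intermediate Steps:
w = 7
11² + P(w, -18) = 11² + (-23 - 1*7) = 121 + (-23 - 7) = 121 - 30 = 91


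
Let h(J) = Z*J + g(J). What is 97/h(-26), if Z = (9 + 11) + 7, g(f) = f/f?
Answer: -97/701 ≈ -0.13837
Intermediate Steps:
g(f) = 1
Z = 27 (Z = 20 + 7 = 27)
h(J) = 1 + 27*J (h(J) = 27*J + 1 = 1 + 27*J)
97/h(-26) = 97/(1 + 27*(-26)) = 97/(1 - 702) = 97/(-701) = 97*(-1/701) = -97/701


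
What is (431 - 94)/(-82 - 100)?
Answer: -337/182 ≈ -1.8516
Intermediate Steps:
(431 - 94)/(-82 - 100) = 337/(-182) = 337*(-1/182) = -337/182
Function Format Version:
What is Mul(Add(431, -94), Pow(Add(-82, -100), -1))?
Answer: Rational(-337, 182) ≈ -1.8516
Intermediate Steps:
Mul(Add(431, -94), Pow(Add(-82, -100), -1)) = Mul(337, Pow(-182, -1)) = Mul(337, Rational(-1, 182)) = Rational(-337, 182)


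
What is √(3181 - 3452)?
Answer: I*√271 ≈ 16.462*I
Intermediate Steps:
√(3181 - 3452) = √(-271) = I*√271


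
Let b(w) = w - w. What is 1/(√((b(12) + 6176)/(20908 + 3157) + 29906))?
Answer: √353457912210/102813438 ≈ 0.0057825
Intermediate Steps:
b(w) = 0
1/(√((b(12) + 6176)/(20908 + 3157) + 29906)) = 1/(√((0 + 6176)/(20908 + 3157) + 29906)) = 1/(√(6176/24065 + 29906)) = 1/(√(719694066/24065)) = 1/(7*√353457912210/24065) = √353457912210/102813438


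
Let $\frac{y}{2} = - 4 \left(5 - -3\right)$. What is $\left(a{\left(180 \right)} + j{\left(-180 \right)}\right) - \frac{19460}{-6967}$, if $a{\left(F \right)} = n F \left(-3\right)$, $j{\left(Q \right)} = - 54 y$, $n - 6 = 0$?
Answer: $\frac{1524332}{6967} \approx 218.79$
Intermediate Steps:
$n = 6$ ($n = 6 + 0 = 6$)
$y = -64$ ($y = 2 \left(- 4 \left(5 - -3\right)\right) = 2 \left(- 4 \left(5 + 3\right)\right) = 2 \left(\left(-4\right) 8\right) = 2 \left(-32\right) = -64$)
$j{\left(Q \right)} = 3456$ ($j{\left(Q \right)} = \left(-54\right) \left(-64\right) = 3456$)
$a{\left(F \right)} = - 18 F$ ($a{\left(F \right)} = 6 F \left(-3\right) = - 18 F$)
$\left(a{\left(180 \right)} + j{\left(-180 \right)}\right) - \frac{19460}{-6967} = \left(\left(-18\right) 180 + 3456\right) - \frac{19460}{-6967} = \left(-3240 + 3456\right) - - \frac{19460}{6967} = 216 + \frac{19460}{6967} = \frac{1524332}{6967}$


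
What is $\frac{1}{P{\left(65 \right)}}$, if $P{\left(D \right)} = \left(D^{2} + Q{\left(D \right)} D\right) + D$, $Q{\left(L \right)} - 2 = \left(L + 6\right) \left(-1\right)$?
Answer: $- \frac{1}{195} \approx -0.0051282$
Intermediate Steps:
$Q{\left(L \right)} = -4 - L$ ($Q{\left(L \right)} = 2 + \left(L + 6\right) \left(-1\right) = 2 + \left(6 + L\right) \left(-1\right) = 2 - \left(6 + L\right) = -4 - L$)
$P{\left(D \right)} = D + D^{2} + D \left(-4 - D\right)$ ($P{\left(D \right)} = \left(D^{2} + \left(-4 - D\right) D\right) + D = \left(D^{2} + D \left(-4 - D\right)\right) + D = D + D^{2} + D \left(-4 - D\right)$)
$\frac{1}{P{\left(65 \right)}} = \frac{1}{\left(-3\right) 65} = \frac{1}{-195} = - \frac{1}{195}$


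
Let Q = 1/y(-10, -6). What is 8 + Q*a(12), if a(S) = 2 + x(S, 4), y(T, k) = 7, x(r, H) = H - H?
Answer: 58/7 ≈ 8.2857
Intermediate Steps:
x(r, H) = 0
a(S) = 2 (a(S) = 2 + 0 = 2)
Q = ⅐ (Q = 1/7 = ⅐ ≈ 0.14286)
8 + Q*a(12) = 8 + (⅐)*2 = 8 + 2/7 = 58/7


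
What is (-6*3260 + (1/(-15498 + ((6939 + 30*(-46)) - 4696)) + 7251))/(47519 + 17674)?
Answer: -180142216/954099555 ≈ -0.18881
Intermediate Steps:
(-6*3260 + (1/(-15498 + ((6939 + 30*(-46)) - 4696)) + 7251))/(47519 + 17674) = (-19560 + (1/(-15498 + ((6939 - 1380) - 4696)) + 7251))/65193 = (-19560 + (1/(-15498 + (5559 - 4696)) + 7251))*(1/65193) = (-19560 + (1/(-15498 + 863) + 7251))*(1/65193) = (-19560 + (1/(-14635) + 7251))*(1/65193) = (-19560 + (-1/14635 + 7251))*(1/65193) = (-19560 + 106118384/14635)*(1/65193) = -180142216/14635*1/65193 = -180142216/954099555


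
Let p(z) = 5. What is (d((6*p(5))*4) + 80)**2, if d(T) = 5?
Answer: 7225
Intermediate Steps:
(d((6*p(5))*4) + 80)**2 = (5 + 80)**2 = 85**2 = 7225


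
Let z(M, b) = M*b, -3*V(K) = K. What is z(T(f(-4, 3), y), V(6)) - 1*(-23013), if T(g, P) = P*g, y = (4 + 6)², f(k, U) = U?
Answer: 22413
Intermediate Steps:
V(K) = -K/3
y = 100 (y = 10² = 100)
z(T(f(-4, 3), y), V(6)) - 1*(-23013) = (100*3)*(-⅓*6) - 1*(-23013) = 300*(-2) + 23013 = -600 + 23013 = 22413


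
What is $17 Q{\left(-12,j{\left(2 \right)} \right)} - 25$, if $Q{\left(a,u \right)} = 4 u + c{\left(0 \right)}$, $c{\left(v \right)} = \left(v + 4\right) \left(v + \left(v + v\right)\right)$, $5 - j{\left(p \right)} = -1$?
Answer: $383$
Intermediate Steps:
$j{\left(p \right)} = 6$ ($j{\left(p \right)} = 5 - -1 = 5 + 1 = 6$)
$c{\left(v \right)} = 3 v \left(4 + v\right)$ ($c{\left(v \right)} = \left(4 + v\right) \left(v + 2 v\right) = \left(4 + v\right) 3 v = 3 v \left(4 + v\right)$)
$Q{\left(a,u \right)} = 4 u$ ($Q{\left(a,u \right)} = 4 u + 3 \cdot 0 \left(4 + 0\right) = 4 u + 3 \cdot 0 \cdot 4 = 4 u + 0 = 4 u$)
$17 Q{\left(-12,j{\left(2 \right)} \right)} - 25 = 17 \cdot 4 \cdot 6 - 25 = 17 \cdot 24 - 25 = 408 - 25 = 383$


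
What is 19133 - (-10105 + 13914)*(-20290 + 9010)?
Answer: 42984653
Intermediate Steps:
19133 - (-10105 + 13914)*(-20290 + 9010) = 19133 - 3809*(-11280) = 19133 - 1*(-42965520) = 19133 + 42965520 = 42984653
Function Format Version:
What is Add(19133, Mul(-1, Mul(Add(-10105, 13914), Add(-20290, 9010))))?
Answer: 42984653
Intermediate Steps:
Add(19133, Mul(-1, Mul(Add(-10105, 13914), Add(-20290, 9010)))) = Add(19133, Mul(-1, Mul(3809, -11280))) = Add(19133, Mul(-1, -42965520)) = Add(19133, 42965520) = 42984653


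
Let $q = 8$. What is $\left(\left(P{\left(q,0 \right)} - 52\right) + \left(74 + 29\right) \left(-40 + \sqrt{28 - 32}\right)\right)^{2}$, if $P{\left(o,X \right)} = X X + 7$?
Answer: $17304789 - 1715980 i \approx 1.7305 \cdot 10^{7} - 1.716 \cdot 10^{6} i$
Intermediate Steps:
$P{\left(o,X \right)} = 7 + X^{2}$ ($P{\left(o,X \right)} = X^{2} + 7 = 7 + X^{2}$)
$\left(\left(P{\left(q,0 \right)} - 52\right) + \left(74 + 29\right) \left(-40 + \sqrt{28 - 32}\right)\right)^{2} = \left(\left(\left(7 + 0^{2}\right) - 52\right) + \left(74 + 29\right) \left(-40 + \sqrt{28 - 32}\right)\right)^{2} = \left(\left(\left(7 + 0\right) - 52\right) + 103 \left(-40 + \sqrt{-4}\right)\right)^{2} = \left(\left(7 - 52\right) + 103 \left(-40 + 2 i\right)\right)^{2} = \left(-45 - \left(4120 - 206 i\right)\right)^{2} = \left(-4165 + 206 i\right)^{2}$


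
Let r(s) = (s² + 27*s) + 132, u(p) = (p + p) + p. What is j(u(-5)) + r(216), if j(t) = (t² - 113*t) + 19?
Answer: 54559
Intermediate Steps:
u(p) = 3*p (u(p) = 2*p + p = 3*p)
j(t) = 19 + t² - 113*t
r(s) = 132 + s² + 27*s
j(u(-5)) + r(216) = (19 + (3*(-5))² - 339*(-5)) + (132 + 216² + 27*216) = (19 + (-15)² - 113*(-15)) + (132 + 46656 + 5832) = (19 + 225 + 1695) + 52620 = 1939 + 52620 = 54559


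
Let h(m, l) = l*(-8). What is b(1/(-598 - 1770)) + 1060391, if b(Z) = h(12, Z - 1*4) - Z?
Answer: 2511081673/2368 ≈ 1.0604e+6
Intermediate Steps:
h(m, l) = -8*l
b(Z) = 32 - 9*Z (b(Z) = -8*(Z - 1*4) - Z = -8*(Z - 4) - Z = -8*(-4 + Z) - Z = (32 - 8*Z) - Z = 32 - 9*Z)
b(1/(-598 - 1770)) + 1060391 = (32 - 9/(-598 - 1770)) + 1060391 = (32 - 9/(-2368)) + 1060391 = (32 - 9*(-1/2368)) + 1060391 = (32 + 9/2368) + 1060391 = 75785/2368 + 1060391 = 2511081673/2368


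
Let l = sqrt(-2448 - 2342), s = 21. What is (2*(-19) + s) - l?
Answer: -17 - I*sqrt(4790) ≈ -17.0 - 69.21*I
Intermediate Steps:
l = I*sqrt(4790) (l = sqrt(-4790) = I*sqrt(4790) ≈ 69.21*I)
(2*(-19) + s) - l = (2*(-19) + 21) - I*sqrt(4790) = (-38 + 21) - I*sqrt(4790) = -17 - I*sqrt(4790)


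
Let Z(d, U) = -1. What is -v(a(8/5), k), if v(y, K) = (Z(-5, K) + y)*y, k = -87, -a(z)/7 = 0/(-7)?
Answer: 0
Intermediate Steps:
a(z) = 0 (a(z) = -0/(-7) = -0*(-1)/7 = -7*0 = 0)
v(y, K) = y*(-1 + y) (v(y, K) = (-1 + y)*y = y*(-1 + y))
-v(a(8/5), k) = -0*(-1 + 0) = -0*(-1) = -1*0 = 0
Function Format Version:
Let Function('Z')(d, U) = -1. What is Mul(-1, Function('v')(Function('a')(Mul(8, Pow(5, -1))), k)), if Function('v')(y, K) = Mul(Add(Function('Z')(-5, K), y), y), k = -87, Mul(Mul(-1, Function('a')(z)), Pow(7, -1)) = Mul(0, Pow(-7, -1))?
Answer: 0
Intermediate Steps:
Function('a')(z) = 0 (Function('a')(z) = Mul(-7, Mul(0, Pow(-7, -1))) = Mul(-7, Mul(0, Rational(-1, 7))) = Mul(-7, 0) = 0)
Function('v')(y, K) = Mul(y, Add(-1, y)) (Function('v')(y, K) = Mul(Add(-1, y), y) = Mul(y, Add(-1, y)))
Mul(-1, Function('v')(Function('a')(Mul(8, Pow(5, -1))), k)) = Mul(-1, Mul(0, Add(-1, 0))) = Mul(-1, Mul(0, -1)) = Mul(-1, 0) = 0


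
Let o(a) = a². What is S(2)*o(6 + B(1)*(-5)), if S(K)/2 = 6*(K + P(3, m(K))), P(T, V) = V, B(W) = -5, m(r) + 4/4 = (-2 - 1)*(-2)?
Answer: 80724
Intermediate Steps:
m(r) = 5 (m(r) = -1 + (-2 - 1)*(-2) = -1 - 3*(-2) = -1 + 6 = 5)
S(K) = 60 + 12*K (S(K) = 2*(6*(K + 5)) = 2*(6*(5 + K)) = 2*(30 + 6*K) = 60 + 12*K)
S(2)*o(6 + B(1)*(-5)) = (60 + 12*2)*(6 - 5*(-5))² = (60 + 24)*(6 + 25)² = 84*31² = 84*961 = 80724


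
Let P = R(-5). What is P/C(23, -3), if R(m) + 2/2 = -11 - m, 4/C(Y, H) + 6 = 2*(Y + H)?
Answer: -119/2 ≈ -59.500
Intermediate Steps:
C(Y, H) = 4/(-6 + 2*H + 2*Y) (C(Y, H) = 4/(-6 + 2*(Y + H)) = 4/(-6 + 2*(H + Y)) = 4/(-6 + (2*H + 2*Y)) = 4/(-6 + 2*H + 2*Y))
R(m) = -12 - m (R(m) = -1 + (-11 - m) = -12 - m)
P = -7 (P = -12 - 1*(-5) = -12 + 5 = -7)
P/C(23, -3) = -7/(2/(-3 - 3 + 23)) = -7/(2/17) = -7/(2*(1/17)) = -7/2/17 = -7*17/2 = -119/2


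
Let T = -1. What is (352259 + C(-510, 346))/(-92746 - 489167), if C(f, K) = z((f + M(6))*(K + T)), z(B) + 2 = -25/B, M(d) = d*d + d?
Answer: -11375083049/18791134596 ≈ -0.60534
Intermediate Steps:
M(d) = d + d² (M(d) = d² + d = d + d²)
z(B) = -2 - 25/B
C(f, K) = -2 - 25/((-1 + K)*(42 + f)) (C(f, K) = -2 - 25*1/((K - 1)*(f + 6*(1 + 6))) = -2 - 25*1/((-1 + K)*(f + 6*7)) = -2 - 25*1/((-1 + K)*(f + 42)) = -2 - 25*1/((-1 + K)*(42 + f)) = -2 - 25/((-1 + K)*(42 + f)))
(352259 + C(-510, 346))/(-92746 - 489167) = (352259 + (59 - 84*346 + 2*(-510) - 2*346*(-510))/(-42 - 1*(-510) + 42*346 + 346*(-510)))/(-92746 - 489167) = (352259 + (59 - 29064 - 1020 + 352920)/(-42 + 510 + 14532 - 176460))/(-581913) = (352259 + 322895/(-161460))*(-1/581913) = (352259 - 1/161460*322895)*(-1/581913) = (352259 - 64579/32292)*(-1/581913) = (11375083049/32292)*(-1/581913) = -11375083049/18791134596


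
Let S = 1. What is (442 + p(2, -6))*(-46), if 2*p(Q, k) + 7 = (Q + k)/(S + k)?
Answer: -100947/5 ≈ -20189.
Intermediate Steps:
p(Q, k) = -7/2 + (Q + k)/(2*(1 + k)) (p(Q, k) = -7/2 + ((Q + k)/(1 + k))/2 = -7/2 + (Q + k)/(2*(1 + k)))
(442 + p(2, -6))*(-46) = (442 + (-7 + 2 - 6*(-6))/(2*(1 - 6)))*(-46) = (442 + (½)*(-7 + 2 + 36)/(-5))*(-46) = (442 + (½)*(-⅕)*31)*(-46) = (442 - 31/10)*(-46) = (4389/10)*(-46) = -100947/5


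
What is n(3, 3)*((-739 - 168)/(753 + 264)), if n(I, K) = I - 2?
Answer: -907/1017 ≈ -0.89184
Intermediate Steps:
n(I, K) = -2 + I
n(3, 3)*((-739 - 168)/(753 + 264)) = (-2 + 3)*((-739 - 168)/(753 + 264)) = 1*(-907/1017) = -907/1017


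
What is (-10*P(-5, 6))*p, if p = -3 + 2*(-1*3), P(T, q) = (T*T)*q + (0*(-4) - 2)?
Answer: 13320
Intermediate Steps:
P(T, q) = -2 + q*T² (P(T, q) = T²*q + (0 - 2) = q*T² - 2 = -2 + q*T²)
p = -9 (p = -3 + 2*(-3) = -3 - 6 = -9)
(-10*P(-5, 6))*p = -10*(-2 + 6*(-5)²)*(-9) = -10*(-2 + 6*25)*(-9) = -10*(-2 + 150)*(-9) = -10*148*(-9) = -1480*(-9) = 13320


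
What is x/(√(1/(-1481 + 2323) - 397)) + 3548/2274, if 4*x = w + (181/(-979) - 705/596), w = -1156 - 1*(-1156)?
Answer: 1774/1137 + 798071*I*√281457866/780171788528 ≈ 1.5602 + 0.017162*I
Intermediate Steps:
w = 0 (w = -1156 + 1156 = 0)
x = -798071/2333936 (x = (0 + (181/(-979) - 705/596))/4 = (0 + (181*(-1/979) - 705*1/596))/4 = (0 + (-181/979 - 705/596))/4 = (0 - 798071/583484)/4 = (¼)*(-798071/583484) = -798071/2333936 ≈ -0.34194)
x/(√(1/(-1481 + 2323) - 397)) + 3548/2274 = -798071/(2333936*√(1/(-1481 + 2323) - 397)) + 3548/2274 = -798071/(2333936*√(1/842 - 397)) + 3548*(1/2274) = -798071/(2333936*√(1/842 - 397)) + 1774/1137 = -798071*(-I*√281457866/334273)/2333936 + 1774/1137 = -(-798071)*I*√281457866/780171788528 + 1774/1137 = 798071*I*√281457866/780171788528 + 1774/1137 = 1774/1137 + 798071*I*√281457866/780171788528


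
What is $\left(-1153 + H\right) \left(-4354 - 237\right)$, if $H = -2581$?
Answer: $17142794$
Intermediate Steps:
$\left(-1153 + H\right) \left(-4354 - 237\right) = \left(-1153 - 2581\right) \left(-4354 - 237\right) = \left(-3734\right) \left(-4591\right) = 17142794$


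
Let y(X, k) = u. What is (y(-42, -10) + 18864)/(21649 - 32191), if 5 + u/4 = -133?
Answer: -436/251 ≈ -1.7371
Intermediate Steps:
u = -552 (u = -20 + 4*(-133) = -20 - 532 = -552)
y(X, k) = -552
(y(-42, -10) + 18864)/(21649 - 32191) = (-552 + 18864)/(21649 - 32191) = 18312/(-10542) = 18312*(-1/10542) = -436/251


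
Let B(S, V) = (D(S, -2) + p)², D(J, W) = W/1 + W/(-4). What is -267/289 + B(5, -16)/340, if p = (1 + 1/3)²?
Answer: -345947/374544 ≈ -0.92365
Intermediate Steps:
D(J, W) = 3*W/4 (D(J, W) = W*1 + W*(-¼) = W - W/4 = 3*W/4)
p = 16/9 (p = (1 + ⅓)² = (4/3)² = 16/9 ≈ 1.7778)
B(S, V) = 25/324 (B(S, V) = ((¾)*(-2) + 16/9)² = (-3/2 + 16/9)² = (5/18)² = 25/324)
-267/289 + B(5, -16)/340 = -267/289 + (25/324)/340 = -267*1/289 + (25/324)*(1/340) = -267/289 + 5/22032 = -345947/374544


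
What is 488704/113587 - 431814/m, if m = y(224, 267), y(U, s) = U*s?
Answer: -3303341331/1132235216 ≈ -2.9175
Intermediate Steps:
m = 59808 (m = 224*267 = 59808)
488704/113587 - 431814/m = 488704/113587 - 431814/59808 = 488704*(1/113587) - 431814*1/59808 = 488704/113587 - 71969/9968 = -3303341331/1132235216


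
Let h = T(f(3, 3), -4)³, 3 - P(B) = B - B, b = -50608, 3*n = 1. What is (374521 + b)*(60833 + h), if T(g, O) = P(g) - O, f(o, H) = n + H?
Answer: 19815701688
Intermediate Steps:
n = ⅓ (n = (⅓)*1 = ⅓ ≈ 0.33333)
f(o, H) = ⅓ + H
P(B) = 3 (P(B) = 3 - (B - B) = 3 - 1*0 = 3 + 0 = 3)
T(g, O) = 3 - O
h = 343 (h = (3 - 1*(-4))³ = (3 + 4)³ = 7³ = 343)
(374521 + b)*(60833 + h) = (374521 - 50608)*(60833 + 343) = 323913*61176 = 19815701688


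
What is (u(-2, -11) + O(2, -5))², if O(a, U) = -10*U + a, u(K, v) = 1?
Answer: 2809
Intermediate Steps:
O(a, U) = a - 10*U
(u(-2, -11) + O(2, -5))² = (1 + (2 - 10*(-5)))² = (1 + (2 + 50))² = (1 + 52)² = 53² = 2809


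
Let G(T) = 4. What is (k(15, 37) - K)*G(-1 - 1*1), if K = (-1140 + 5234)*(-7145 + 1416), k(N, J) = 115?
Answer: 93818564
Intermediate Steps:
K = -23454526 (K = 4094*(-5729) = -23454526)
(k(15, 37) - K)*G(-1 - 1*1) = (115 - 1*(-23454526))*4 = (115 + 23454526)*4 = 23454641*4 = 93818564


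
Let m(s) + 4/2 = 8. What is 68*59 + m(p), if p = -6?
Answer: 4018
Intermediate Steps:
m(s) = 6 (m(s) = -2 + 8 = 6)
68*59 + m(p) = 68*59 + 6 = 4012 + 6 = 4018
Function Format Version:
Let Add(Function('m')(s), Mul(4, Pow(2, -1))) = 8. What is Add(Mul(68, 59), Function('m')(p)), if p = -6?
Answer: 4018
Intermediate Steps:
Function('m')(s) = 6 (Function('m')(s) = Add(-2, 8) = 6)
Add(Mul(68, 59), Function('m')(p)) = Add(Mul(68, 59), 6) = Add(4012, 6) = 4018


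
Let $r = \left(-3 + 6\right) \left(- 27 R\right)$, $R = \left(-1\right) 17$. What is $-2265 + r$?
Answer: $-888$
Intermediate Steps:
$R = -17$
$r = 1377$ ($r = \left(-3 + 6\right) \left(\left(-27\right) \left(-17\right)\right) = 3 \cdot 459 = 1377$)
$-2265 + r = -2265 + 1377 = -888$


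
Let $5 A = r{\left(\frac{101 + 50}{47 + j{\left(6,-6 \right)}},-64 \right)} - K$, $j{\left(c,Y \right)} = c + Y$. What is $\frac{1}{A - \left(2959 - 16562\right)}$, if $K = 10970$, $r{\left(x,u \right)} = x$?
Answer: $\frac{235}{2681266} \approx 8.7645 \cdot 10^{-5}$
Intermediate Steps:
$j{\left(c,Y \right)} = Y + c$
$A = - \frac{515439}{235}$ ($A = \frac{\frac{101 + 50}{47 + \left(-6 + 6\right)} - 10970}{5} = \frac{\frac{151}{47 + 0} - 10970}{5} = \frac{\frac{151}{47} - 10970}{5} = \frac{1}{5} \left(- \frac{515439}{47}\right) = - \frac{515439}{235} \approx -2193.4$)
$\frac{1}{A - \left(2959 - 16562\right)} = \frac{1}{- \frac{515439}{235} - \left(2959 - 16562\right)} = \frac{1}{- \frac{515439}{235} - -13603} = \frac{1}{- \frac{515439}{235} + 13603} = \frac{1}{\frac{2681266}{235}} = \frac{235}{2681266}$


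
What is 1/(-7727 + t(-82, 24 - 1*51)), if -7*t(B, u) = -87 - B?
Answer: -7/54084 ≈ -0.00012943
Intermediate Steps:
t(B, u) = 87/7 + B/7 (t(B, u) = -(-87 - B)/7 = 87/7 + B/7)
1/(-7727 + t(-82, 24 - 1*51)) = 1/(-7727 + (87/7 + (1/7)*(-82))) = 1/(-7727 + (87/7 - 82/7)) = 1/(-7727 + 5/7) = 1/(-54084/7) = -7/54084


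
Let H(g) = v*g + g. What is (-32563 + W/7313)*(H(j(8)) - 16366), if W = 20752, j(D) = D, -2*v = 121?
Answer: 4010290169214/7313 ≈ 5.4838e+8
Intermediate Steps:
v = -121/2 (v = -1/2*121 = -121/2 ≈ -60.500)
H(g) = -119*g/2 (H(g) = -121*g/2 + g = -119*g/2)
(-32563 + W/7313)*(H(j(8)) - 16366) = (-32563 + 20752/7313)*(-119/2*8 - 16366) = (-32563 + 20752*(1/7313))*(-476 - 16366) = (-32563 + 20752/7313)*(-16842) = -238112467/7313*(-16842) = 4010290169214/7313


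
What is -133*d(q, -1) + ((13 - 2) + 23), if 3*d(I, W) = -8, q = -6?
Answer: 1166/3 ≈ 388.67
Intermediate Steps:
d(I, W) = -8/3 (d(I, W) = (1/3)*(-8) = -8/3)
-133*d(q, -1) + ((13 - 2) + 23) = -133*(-8/3) + ((13 - 2) + 23) = 1064/3 + (11 + 23) = 1064/3 + 34 = 1166/3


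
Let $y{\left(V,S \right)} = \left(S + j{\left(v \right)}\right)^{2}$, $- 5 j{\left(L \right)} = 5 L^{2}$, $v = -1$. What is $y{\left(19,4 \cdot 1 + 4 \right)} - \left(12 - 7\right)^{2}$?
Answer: $24$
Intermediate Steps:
$j{\left(L \right)} = - L^{2}$ ($j{\left(L \right)} = - \frac{5 L^{2}}{5} = - L^{2}$)
$y{\left(V,S \right)} = \left(-1 + S\right)^{2}$ ($y{\left(V,S \right)} = \left(S - \left(-1\right)^{2}\right)^{2} = \left(S - 1\right)^{2} = \left(-1 + S\right)^{2}$)
$y{\left(19,4 \cdot 1 + 4 \right)} - \left(12 - 7\right)^{2} = \left(-1 + \left(4 \cdot 1 + 4\right)\right)^{2} - \left(12 - 7\right)^{2} = \left(-1 + \left(4 + 4\right)\right)^{2} - 5^{2} = \left(-1 + 8\right)^{2} - 25 = 7^{2} - 25 = 49 - 25 = 24$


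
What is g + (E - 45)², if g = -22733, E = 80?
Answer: -21508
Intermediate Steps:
g + (E - 45)² = -22733 + (80 - 45)² = -22733 + 35² = -22733 + 1225 = -21508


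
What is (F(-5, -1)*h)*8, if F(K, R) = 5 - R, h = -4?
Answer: -192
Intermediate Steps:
(F(-5, -1)*h)*8 = ((5 - 1*(-1))*(-4))*8 = ((5 + 1)*(-4))*8 = (6*(-4))*8 = -24*8 = -192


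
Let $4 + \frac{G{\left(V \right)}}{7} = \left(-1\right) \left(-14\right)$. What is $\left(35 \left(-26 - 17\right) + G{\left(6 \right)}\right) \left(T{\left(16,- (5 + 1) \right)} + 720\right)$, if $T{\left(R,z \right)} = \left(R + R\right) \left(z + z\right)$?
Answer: $-482160$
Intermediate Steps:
$T{\left(R,z \right)} = 4 R z$ ($T{\left(R,z \right)} = 2 R 2 z = 4 R z$)
$G{\left(V \right)} = 70$ ($G{\left(V \right)} = -28 + 7 \left(\left(-1\right) \left(-14\right)\right) = -28 + 7 \cdot 14 = -28 + 98 = 70$)
$\left(35 \left(-26 - 17\right) + G{\left(6 \right)}\right) \left(T{\left(16,- (5 + 1) \right)} + 720\right) = \left(35 \left(-26 - 17\right) + 70\right) \left(4 \cdot 16 \left(- (5 + 1)\right) + 720\right) = \left(35 \left(-43\right) + 70\right) \left(4 \cdot 16 \left(\left(-1\right) 6\right) + 720\right) = \left(-1505 + 70\right) \left(4 \cdot 16 \left(-6\right) + 720\right) = - 1435 \left(-384 + 720\right) = \left(-1435\right) 336 = -482160$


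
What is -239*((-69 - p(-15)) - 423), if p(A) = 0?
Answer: 117588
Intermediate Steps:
-239*((-69 - p(-15)) - 423) = -239*((-69 - 1*0) - 423) = -239*((-69 + 0) - 423) = -239*(-69 - 423) = -239*(-492) = 117588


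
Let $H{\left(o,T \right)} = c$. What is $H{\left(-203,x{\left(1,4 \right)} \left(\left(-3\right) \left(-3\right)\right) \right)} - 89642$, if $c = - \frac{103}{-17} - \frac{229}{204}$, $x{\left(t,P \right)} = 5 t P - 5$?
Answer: $- \frac{18285961}{204} \approx -89637.0$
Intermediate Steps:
$x{\left(t,P \right)} = -5 + 5 P t$ ($x{\left(t,P \right)} = 5 P t - 5 = -5 + 5 P t$)
$c = \frac{1007}{204}$ ($c = \left(-103\right) \left(- \frac{1}{17}\right) - \frac{229}{204} = \frac{103}{17} - \frac{229}{204} = \frac{1007}{204} \approx 4.9363$)
$H{\left(o,T \right)} = \frac{1007}{204}$
$H{\left(-203,x{\left(1,4 \right)} \left(\left(-3\right) \left(-3\right)\right) \right)} - 89642 = \frac{1007}{204} - 89642 = - \frac{18285961}{204}$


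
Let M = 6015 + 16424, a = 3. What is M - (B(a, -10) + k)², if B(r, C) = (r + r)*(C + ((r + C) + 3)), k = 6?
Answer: 16355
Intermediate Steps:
B(r, C) = 2*r*(3 + r + 2*C) (B(r, C) = (2*r)*(C + ((C + r) + 3)) = (2*r)*(C + (3 + C + r)) = (2*r)*(3 + r + 2*C) = 2*r*(3 + r + 2*C))
M = 22439
M - (B(a, -10) + k)² = 22439 - (2*3*(3 + 3 + 2*(-10)) + 6)² = 22439 - (2*3*(3 + 3 - 20) + 6)² = 22439 - (2*3*(-14) + 6)² = 22439 - (-84 + 6)² = 22439 - 1*(-78)² = 22439 - 1*6084 = 22439 - 6084 = 16355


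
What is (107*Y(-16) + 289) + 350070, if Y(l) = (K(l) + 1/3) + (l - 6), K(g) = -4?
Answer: 1042838/3 ≈ 3.4761e+5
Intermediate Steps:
Y(l) = -29/3 + l (Y(l) = (-4 + 1/3) + (l - 6) = (-4 + ⅓) + (-6 + l) = -11/3 + (-6 + l) = -29/3 + l)
(107*Y(-16) + 289) + 350070 = (107*(-29/3 - 16) + 289) + 350070 = (107*(-77/3) + 289) + 350070 = (-8239/3 + 289) + 350070 = -7372/3 + 350070 = 1042838/3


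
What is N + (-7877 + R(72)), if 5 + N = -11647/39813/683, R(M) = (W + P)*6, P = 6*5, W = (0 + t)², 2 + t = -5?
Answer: -201440414479/27192279 ≈ -7408.0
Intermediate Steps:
t = -7 (t = -2 - 5 = -7)
W = 49 (W = (0 - 7)² = (-7)² = 49)
P = 30
R(M) = 474 (R(M) = (49 + 30)*6 = 79*6 = 474)
N = -135973042/27192279 (N = -5 - 11647/39813/683 = -5 - 11647*1/39813*(1/683) = -5 - 11647/39813*1/683 = -5 - 11647/27192279 = -135973042/27192279 ≈ -5.0004)
N + (-7877 + R(72)) = -135973042/27192279 + (-7877 + 474) = -135973042/27192279 - 7403 = -201440414479/27192279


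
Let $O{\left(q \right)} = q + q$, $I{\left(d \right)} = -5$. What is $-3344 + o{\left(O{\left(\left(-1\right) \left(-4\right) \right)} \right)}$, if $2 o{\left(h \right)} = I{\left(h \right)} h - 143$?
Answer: $- \frac{6871}{2} \approx -3435.5$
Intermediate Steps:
$O{\left(q \right)} = 2 q$
$o{\left(h \right)} = - \frac{143}{2} - \frac{5 h}{2}$ ($o{\left(h \right)} = \frac{- 5 h - 143}{2} = \frac{-143 - 5 h}{2} = - \frac{143}{2} - \frac{5 h}{2}$)
$-3344 + o{\left(O{\left(\left(-1\right) \left(-4\right) \right)} \right)} = -3344 - \left(\frac{143}{2} + \frac{5 \cdot 2 \left(\left(-1\right) \left(-4\right)\right)}{2}\right) = -3344 - \left(\frac{143}{2} + \frac{5 \cdot 2 \cdot 4}{2}\right) = -3344 - \frac{183}{2} = - \frac{6871}{2}$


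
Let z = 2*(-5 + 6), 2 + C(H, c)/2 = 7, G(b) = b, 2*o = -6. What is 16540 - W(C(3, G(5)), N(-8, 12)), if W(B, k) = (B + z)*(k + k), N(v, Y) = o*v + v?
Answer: 16156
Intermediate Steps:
o = -3 (o = (½)*(-6) = -3)
C(H, c) = 10 (C(H, c) = -4 + 2*7 = -4 + 14 = 10)
N(v, Y) = -2*v (N(v, Y) = -3*v + v = -2*v)
z = 2 (z = 2*1 = 2)
W(B, k) = 2*k*(2 + B) (W(B, k) = (B + 2)*(k + k) = (2 + B)*(2*k) = 2*k*(2 + B))
16540 - W(C(3, G(5)), N(-8, 12)) = 16540 - 2*(-2*(-8))*(2 + 10) = 16540 - 2*16*12 = 16540 - 1*384 = 16540 - 384 = 16156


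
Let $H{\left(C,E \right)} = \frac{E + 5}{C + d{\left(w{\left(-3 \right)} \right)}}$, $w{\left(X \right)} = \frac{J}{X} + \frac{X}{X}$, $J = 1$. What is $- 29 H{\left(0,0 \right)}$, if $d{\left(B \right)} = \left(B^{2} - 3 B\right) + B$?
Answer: $\frac{1305}{8} \approx 163.13$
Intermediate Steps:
$w{\left(X \right)} = 1 + \frac{1}{X}$ ($w{\left(X \right)} = 1 \frac{1}{X} + \frac{X}{X} = \frac{1}{X} + 1 = 1 + \frac{1}{X}$)
$d{\left(B \right)} = B^{2} - 2 B$
$H{\left(C,E \right)} = \frac{5 + E}{- \frac{8}{9} + C}$ ($H{\left(C,E \right)} = \frac{E + 5}{C + \frac{1 - 3}{-3} \left(-2 + \frac{1 - 3}{-3}\right)} = \frac{5 + E}{C + \left(- \frac{1}{3}\right) \left(-2\right) \left(-2 - - \frac{2}{3}\right)} = \frac{5 + E}{C + \frac{2 \left(-2 + \frac{2}{3}\right)}{3}} = \frac{5 + E}{C + \frac{2}{3} \left(- \frac{4}{3}\right)} = \frac{5 + E}{C - \frac{8}{9}} = \frac{5 + E}{- \frac{8}{9} + C}$)
$- 29 H{\left(0,0 \right)} = - 29 \frac{9 \left(5 + 0\right)}{-8 + 9 \cdot 0} = - 29 \cdot 9 \frac{1}{-8 + 0} \cdot 5 = - 29 \cdot 9 \frac{1}{-8} \cdot 5 = - 29 \cdot 9 \left(- \frac{1}{8}\right) 5 = \left(-29\right) \left(- \frac{45}{8}\right) = \frac{1305}{8}$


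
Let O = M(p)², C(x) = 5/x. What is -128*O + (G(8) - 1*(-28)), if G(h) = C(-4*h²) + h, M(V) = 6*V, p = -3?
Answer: -10607621/256 ≈ -41436.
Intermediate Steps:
G(h) = h - 5/(4*h²) (G(h) = 5/((-4*h²)) + h = 5*(-1/(4*h²)) + h = -5/(4*h²) + h = h - 5/(4*h²))
O = 324 (O = (6*(-3))² = (-18)² = 324)
-128*O + (G(8) - 1*(-28)) = -128*324 + ((8 - 5/4/8²) - 1*(-28)) = -41472 + ((8 - 5/4*1/64) + 28) = -41472 + ((8 - 5/256) + 28) = -41472 + (2043/256 + 28) = -41472 + 9211/256 = -10607621/256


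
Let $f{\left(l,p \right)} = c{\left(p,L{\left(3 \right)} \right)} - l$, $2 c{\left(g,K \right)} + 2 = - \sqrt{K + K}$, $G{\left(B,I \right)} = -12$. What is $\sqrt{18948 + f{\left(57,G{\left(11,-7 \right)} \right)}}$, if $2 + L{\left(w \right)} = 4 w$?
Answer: $\sqrt{18890 - \sqrt{5}} \approx 137.43$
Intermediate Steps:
$L{\left(w \right)} = -2 + 4 w$
$c{\left(g,K \right)} = -1 - \frac{\sqrt{2} \sqrt{K}}{2}$ ($c{\left(g,K \right)} = -1 + \frac{\left(-1\right) \sqrt{K + K}}{2} = -1 + \frac{\left(-1\right) \sqrt{2 K}}{2} = -1 + \frac{\left(-1\right) \sqrt{2} \sqrt{K}}{2} = -1 - \frac{\sqrt{2} \sqrt{K}}{2}$)
$f{\left(l,p \right)} = -1 - l - \sqrt{5}$ ($f{\left(l,p \right)} = \left(-1 - \frac{\sqrt{2} \sqrt{-2 + 4 \cdot 3}}{2}\right) - l = \left(-1 - \frac{\sqrt{2} \sqrt{-2 + 12}}{2}\right) - l = \left(-1 - \frac{\sqrt{2} \sqrt{10}}{2}\right) - l = \left(-1 - \sqrt{5}\right) - l = -1 - l - \sqrt{5}$)
$\sqrt{18948 + f{\left(57,G{\left(11,-7 \right)} \right)}} = \sqrt{18948 - \left(58 + \sqrt{5}\right)} = \sqrt{18890 - \sqrt{5}}$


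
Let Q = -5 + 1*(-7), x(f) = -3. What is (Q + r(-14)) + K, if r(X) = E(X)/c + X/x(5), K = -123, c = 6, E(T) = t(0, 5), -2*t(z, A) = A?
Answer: -523/4 ≈ -130.75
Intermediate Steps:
t(z, A) = -A/2
E(T) = -5/2 (E(T) = -½*5 = -5/2)
Q = -12 (Q = -5 - 7 = -12)
r(X) = -5/12 - X/3 (r(X) = -5/2/6 + X/(-3) = -5/2*⅙ + X*(-⅓) = -5/12 - X/3)
(Q + r(-14)) + K = (-12 + (-5/12 - ⅓*(-14))) - 123 = (-12 + (-5/12 + 14/3)) - 123 = (-12 + 17/4) - 123 = -31/4 - 123 = -523/4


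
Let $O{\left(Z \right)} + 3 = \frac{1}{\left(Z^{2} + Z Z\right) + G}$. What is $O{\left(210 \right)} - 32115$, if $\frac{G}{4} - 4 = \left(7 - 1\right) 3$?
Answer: $- \frac{2835633983}{88288} \approx -32118.0$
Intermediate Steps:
$G = 88$ ($G = 16 + 4 \left(7 - 1\right) 3 = 16 + 4 \cdot 6 \cdot 3 = 16 + 4 \cdot 18 = 16 + 72 = 88$)
$O{\left(Z \right)} = -3 + \frac{1}{88 + 2 Z^{2}}$ ($O{\left(Z \right)} = -3 + \frac{1}{\left(Z^{2} + Z Z\right) + 88} = -3 + \frac{1}{\left(Z^{2} + Z^{2}\right) + 88} = -3 + \frac{1}{2 Z^{2} + 88} = -3 + \frac{1}{88 + 2 Z^{2}}$)
$O{\left(210 \right)} - 32115 = \frac{-263 - 6 \cdot 210^{2}}{2 \left(44 + 210^{2}\right)} - 32115 = \frac{-263 - 264600}{2 \left(44 + 44100\right)} - 32115 = \frac{-263 - 264600}{2 \cdot 44144} - 32115 = \frac{1}{2} \cdot \frac{1}{44144} \left(-264863\right) - 32115 = - \frac{264863}{88288} - 32115 = - \frac{2835633983}{88288}$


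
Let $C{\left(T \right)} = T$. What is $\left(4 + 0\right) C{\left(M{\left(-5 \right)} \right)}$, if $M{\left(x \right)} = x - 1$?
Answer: $-24$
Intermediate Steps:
$M{\left(x \right)} = -1 + x$
$\left(4 + 0\right) C{\left(M{\left(-5 \right)} \right)} = \left(4 + 0\right) \left(-1 - 5\right) = 4 \left(-6\right) = -24$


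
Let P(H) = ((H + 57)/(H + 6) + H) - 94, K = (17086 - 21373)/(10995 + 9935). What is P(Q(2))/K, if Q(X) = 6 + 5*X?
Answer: 17193995/47157 ≈ 364.61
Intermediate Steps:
K = -4287/20930 ≈ -0.20483
P(H) = -94 + H + (57 + H)/(6 + H) (P(H) = ((57 + H)/(6 + H) + H) - 94 = (H + (57 + H)/(6 + H)) - 94 = -94 + H + (57 + H)/(6 + H))
P(Q(2))/K = ((-507 + (6 + 5*2)² - 87*(6 + 5*2))/(6 + (6 + 5*2)))/(-4287/20930) = ((-507 + (6 + 10)² - 87*(6 + 10))/(6 + (6 + 10)))*(-20930/4287) = ((-507 + 16² - 87*16)/(6 + 16))*(-20930/4287) = ((-507 + 256 - 1392)/22)*(-20930/4287) = ((1/22)*(-1643))*(-20930/4287) = -1643/22*(-20930/4287) = 17193995/47157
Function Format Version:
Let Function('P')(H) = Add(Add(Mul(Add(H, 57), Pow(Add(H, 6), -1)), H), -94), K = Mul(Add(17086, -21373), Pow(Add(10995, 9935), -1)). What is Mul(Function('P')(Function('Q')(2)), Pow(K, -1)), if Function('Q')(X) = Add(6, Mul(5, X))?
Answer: Rational(17193995, 47157) ≈ 364.61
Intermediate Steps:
K = Rational(-4287, 20930) (K = Mul(-4287, Pow(20930, -1)) = Mul(-4287, Rational(1, 20930)) = Rational(-4287, 20930) ≈ -0.20483)
Function('P')(H) = Add(-94, H, Mul(Pow(Add(6, H), -1), Add(57, H))) (Function('P')(H) = Add(Add(Mul(Add(57, H), Pow(Add(6, H), -1)), H), -94) = Add(Add(Mul(Pow(Add(6, H), -1), Add(57, H)), H), -94) = Add(Add(H, Mul(Pow(Add(6, H), -1), Add(57, H))), -94) = Add(-94, H, Mul(Pow(Add(6, H), -1), Add(57, H))))
Mul(Function('P')(Function('Q')(2)), Pow(K, -1)) = Mul(Mul(Pow(Add(6, Add(6, Mul(5, 2))), -1), Add(-507, Pow(Add(6, Mul(5, 2)), 2), Mul(-87, Add(6, Mul(5, 2))))), Pow(Rational(-4287, 20930), -1)) = Mul(Mul(Pow(Add(6, Add(6, 10)), -1), Add(-507, Pow(Add(6, 10), 2), Mul(-87, Add(6, 10)))), Rational(-20930, 4287)) = Mul(Mul(Pow(Add(6, 16), -1), Add(-507, Pow(16, 2), Mul(-87, 16))), Rational(-20930, 4287)) = Mul(Mul(Pow(22, -1), Add(-507, 256, -1392)), Rational(-20930, 4287)) = Mul(Mul(Rational(1, 22), -1643), Rational(-20930, 4287)) = Mul(Rational(-1643, 22), Rational(-20930, 4287)) = Rational(17193995, 47157)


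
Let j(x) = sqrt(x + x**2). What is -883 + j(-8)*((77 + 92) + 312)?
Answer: -883 + 962*sqrt(14) ≈ 2716.5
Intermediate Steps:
-883 + j(-8)*((77 + 92) + 312) = -883 + sqrt(-8*(1 - 8))*((77 + 92) + 312) = -883 + sqrt(-8*(-7))*(169 + 312) = -883 + sqrt(56)*481 = -883 + (2*sqrt(14))*481 = -883 + 962*sqrt(14)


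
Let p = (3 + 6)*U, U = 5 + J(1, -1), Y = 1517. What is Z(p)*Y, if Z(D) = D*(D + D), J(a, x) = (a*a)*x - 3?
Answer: 245754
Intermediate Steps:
J(a, x) = -3 + x*a**2 (J(a, x) = a**2*x - 3 = x*a**2 - 3 = -3 + x*a**2)
U = 1 (U = 5 + (-3 - 1*1**2) = 5 + (-3 - 1*1) = 5 + (-3 - 1) = 5 - 4 = 1)
p = 9 (p = (3 + 6)*1 = 9*1 = 9)
Z(D) = 2*D**2 (Z(D) = D*(2*D) = 2*D**2)
Z(p)*Y = (2*9**2)*1517 = (2*81)*1517 = 162*1517 = 245754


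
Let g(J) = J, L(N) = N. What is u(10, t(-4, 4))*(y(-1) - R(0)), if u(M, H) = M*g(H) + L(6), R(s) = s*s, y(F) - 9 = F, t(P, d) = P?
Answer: -272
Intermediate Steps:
y(F) = 9 + F
R(s) = s²
u(M, H) = 6 + H*M (u(M, H) = M*H + 6 = H*M + 6 = 6 + H*M)
u(10, t(-4, 4))*(y(-1) - R(0)) = (6 - 4*10)*((9 - 1) - 1*0²) = (6 - 40)*(8 - 1*0) = -34*(8 + 0) = -34*8 = -272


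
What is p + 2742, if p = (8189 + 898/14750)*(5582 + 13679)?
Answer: 1163275296814/7375 ≈ 1.5773e+8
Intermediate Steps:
p = 1163255074564/7375 (p = (8189 + 898*(1/14750))*19261 = (8189 + 449/7375)*19261 = (60394324/7375)*19261 = 1163255074564/7375 ≈ 1.5773e+8)
p + 2742 = 1163255074564/7375 + 2742 = 1163275296814/7375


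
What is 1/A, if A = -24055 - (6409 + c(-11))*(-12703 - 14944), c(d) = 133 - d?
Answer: 1/181146736 ≈ 5.5204e-9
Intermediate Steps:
A = 181146736 (A = -24055 - (6409 + (133 - 1*(-11)))*(-12703 - 14944) = -24055 - (6409 + (133 + 11))*(-27647) = -24055 - (6409 + 144)*(-27647) = -24055 - 6553*(-27647) = -24055 - 1*(-181170791) = -24055 + 181170791 = 181146736)
1/A = 1/181146736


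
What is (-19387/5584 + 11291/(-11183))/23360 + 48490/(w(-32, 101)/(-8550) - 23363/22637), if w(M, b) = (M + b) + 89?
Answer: -26327547246827938323547/570394490803004416 ≈ -46157.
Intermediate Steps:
w(M, b) = 89 + M + b
(-19387/5584 + 11291/(-11183))/23360 + 48490/(w(-32, 101)/(-8550) - 23363/22637) = (-19387/5584 + 11291/(-11183))/23360 + 48490/((89 - 32 + 101)/(-8550) - 23363/22637) = (-19387*1/5584 + 11291*(-1/11183))*(1/23360) + 48490/(158*(-1/8550) - 23363*1/22637) = (-19387/5584 - 11291/11183)*(1/23360) + 48490/(-79/4275 - 23363/22637) = -279853765/62445872*1/23360 + 48490/(-101665148/96773175) = -55970753/291747113984 + 48490*(-96773175/101665148) = -55970753/291747113984 - 180481971375/3910198 = -26327547246827938323547/570394490803004416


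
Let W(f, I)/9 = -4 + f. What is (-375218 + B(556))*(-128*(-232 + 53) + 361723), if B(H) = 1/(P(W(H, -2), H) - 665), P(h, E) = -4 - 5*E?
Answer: -497766493642705/3449 ≈ -1.4432e+11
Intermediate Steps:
W(f, I) = -36 + 9*f (W(f, I) = 9*(-4 + f) = -36 + 9*f)
B(H) = 1/(-669 - 5*H) (B(H) = 1/((-4 - 5*H) - 665) = 1/(-669 - 5*H))
(-375218 + B(556))*(-128*(-232 + 53) + 361723) = (-375218 - 1/(669 + 5*556))*(-128*(-232 + 53) + 361723) = (-375218 - 1/(669 + 2780))*(-128*(-179) + 361723) = (-375218 - 1/3449)*(22912 + 361723) = (-375218 - 1*1/3449)*384635 = (-375218 - 1/3449)*384635 = -1294126883/3449*384635 = -497766493642705/3449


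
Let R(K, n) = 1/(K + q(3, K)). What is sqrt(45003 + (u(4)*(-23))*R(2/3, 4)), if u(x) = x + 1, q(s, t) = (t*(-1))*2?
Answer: 3*sqrt(20078)/2 ≈ 212.55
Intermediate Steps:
q(s, t) = -2*t (q(s, t) = -t*2 = -2*t)
u(x) = 1 + x
R(K, n) = -1/K (R(K, n) = 1/(K - 2*K) = 1/(-K) = -1/K)
sqrt(45003 + (u(4)*(-23))*R(2/3, 4)) = sqrt(45003 + ((1 + 4)*(-23))*(-1/(2/3))) = sqrt(45003 + (5*(-23))*(-1/(2*(1/3)))) = sqrt(45003 - (-115)/2/3) = sqrt(45003 - (-115)*3/2) = sqrt(45003 - 115*(-3/2)) = sqrt(45003 + 345/2) = sqrt(90351/2) = 3*sqrt(20078)/2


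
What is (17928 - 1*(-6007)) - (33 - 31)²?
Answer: 23931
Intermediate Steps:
(17928 - 1*(-6007)) - (33 - 31)² = (17928 + 6007) - 1*2² = 23935 - 1*4 = 23935 - 4 = 23931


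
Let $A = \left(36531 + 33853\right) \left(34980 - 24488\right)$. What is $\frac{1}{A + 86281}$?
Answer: $\frac{1}{738555209} \approx 1.354 \cdot 10^{-9}$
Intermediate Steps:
$A = 738468928$ ($A = 70384 \left(34980 - 24488\right) = 70384 \cdot 10492 = 738468928$)
$\frac{1}{A + 86281} = \frac{1}{738468928 + 86281} = \frac{1}{738555209}$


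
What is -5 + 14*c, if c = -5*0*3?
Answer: -5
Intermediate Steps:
c = 0 (c = 0*3 = 0)
-5 + 14*c = -5 + 14*0 = -5 + 0 = -5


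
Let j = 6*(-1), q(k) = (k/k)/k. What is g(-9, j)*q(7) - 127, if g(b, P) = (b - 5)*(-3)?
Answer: -121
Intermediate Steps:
q(k) = 1/k
j = -6
g(b, P) = 15 - 3*b (g(b, P) = (-5 + b)*(-3) = 15 - 3*b)
g(-9, j)*q(7) - 127 = (15 - 3*(-9))/7 - 127 = (15 + 27)*(⅐) - 127 = 42*(⅐) - 127 = 6 - 127 = -121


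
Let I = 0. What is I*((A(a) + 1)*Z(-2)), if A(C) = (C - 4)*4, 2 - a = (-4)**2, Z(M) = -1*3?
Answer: 0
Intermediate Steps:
Z(M) = -3
a = -14 (a = 2 - 1*(-4)**2 = 2 - 1*16 = 2 - 16 = -14)
A(C) = -16 + 4*C (A(C) = (-4 + C)*4 = -16 + 4*C)
I*((A(a) + 1)*Z(-2)) = 0*(((-16 + 4*(-14)) + 1)*(-3)) = 0*(((-16 - 56) + 1)*(-3)) = 0*((-72 + 1)*(-3)) = 0*(-71*(-3)) = 0*213 = 0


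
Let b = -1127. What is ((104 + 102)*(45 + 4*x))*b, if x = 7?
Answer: -16947826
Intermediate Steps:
((104 + 102)*(45 + 4*x))*b = ((104 + 102)*(45 + 4*7))*(-1127) = (206*(45 + 28))*(-1127) = (206*73)*(-1127) = 15038*(-1127) = -16947826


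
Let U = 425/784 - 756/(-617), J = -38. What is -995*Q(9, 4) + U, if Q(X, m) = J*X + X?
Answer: 160276871809/483728 ≈ 3.3134e+5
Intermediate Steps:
U = 854929/483728 (U = 425*(1/784) - 756*(-1/617) = 425/784 + 756/617 = 854929/483728 ≈ 1.7674)
Q(X, m) = -37*X (Q(X, m) = -38*X + X = -37*X)
-995*Q(9, 4) + U = -(-36815)*9 + 854929/483728 = -995*(-333) + 854929/483728 = 331335 + 854929/483728 = 160276871809/483728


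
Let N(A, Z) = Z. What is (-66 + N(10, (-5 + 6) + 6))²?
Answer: 3481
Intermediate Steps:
(-66 + N(10, (-5 + 6) + 6))² = (-66 + ((-5 + 6) + 6))² = (-66 + (1 + 6))² = (-66 + 7)² = (-59)² = 3481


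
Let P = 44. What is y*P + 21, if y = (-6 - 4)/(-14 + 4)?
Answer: 65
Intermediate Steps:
y = 1 (y = -10/(-10) = -10*(-⅒) = 1)
y*P + 21 = 1*44 + 21 = 44 + 21 = 65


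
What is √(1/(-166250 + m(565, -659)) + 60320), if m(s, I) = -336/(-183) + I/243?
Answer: √366320677751014130199221/2464336733 ≈ 245.60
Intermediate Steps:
m(s, I) = 112/61 + I/243 (m(s, I) = -336*(-1/183) + I*(1/243) = 112/61 + I/243)
√(1/(-166250 + m(565, -659)) + 60320) = √(1/(-166250 + (112/61 + (1/243)*(-659))) + 60320) = √(1/(-166250 + (112/61 - 659/243)) + 60320) = √(1/(-166250 - 12983/14823) + 60320) = √(1/(-2464336733/14823) + 60320) = √(-14823/2464336733 + 60320) = √(148648791719737/2464336733) = √366320677751014130199221/2464336733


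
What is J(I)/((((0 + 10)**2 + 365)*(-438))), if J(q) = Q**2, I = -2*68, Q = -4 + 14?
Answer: -10/20367 ≈ -0.00049099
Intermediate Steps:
Q = 10
I = -136
J(q) = 100 (J(q) = 10**2 = 100)
J(I)/((((0 + 10)**2 + 365)*(-438))) = 100/((((0 + 10)**2 + 365)*(-438))) = 100/(((10**2 + 365)*(-438))) = 100/(((100 + 365)*(-438))) = 100/((465*(-438))) = 100/(-203670) = 100*(-1/203670) = -10/20367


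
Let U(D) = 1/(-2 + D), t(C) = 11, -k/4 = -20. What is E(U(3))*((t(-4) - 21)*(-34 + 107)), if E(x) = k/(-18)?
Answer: 29200/9 ≈ 3244.4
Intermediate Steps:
k = 80 (k = -4*(-20) = 80)
E(x) = -40/9 (E(x) = 80/(-18) = 80*(-1/18) = -40/9)
E(U(3))*((t(-4) - 21)*(-34 + 107)) = -40*(11 - 21)*(-34 + 107)/9 = -(-400)*73/9 = -40/9*(-730) = 29200/9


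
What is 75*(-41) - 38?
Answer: -3113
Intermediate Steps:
75*(-41) - 38 = -3075 - 38 = -3113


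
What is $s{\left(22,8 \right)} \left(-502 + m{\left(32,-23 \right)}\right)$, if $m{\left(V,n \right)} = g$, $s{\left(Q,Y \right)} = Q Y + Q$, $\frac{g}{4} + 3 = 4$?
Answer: $-98604$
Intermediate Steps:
$g = 4$ ($g = -12 + 4 \cdot 4 = -12 + 16 = 4$)
$s{\left(Q,Y \right)} = Q + Q Y$
$m{\left(V,n \right)} = 4$
$s{\left(22,8 \right)} \left(-502 + m{\left(32,-23 \right)}\right) = 22 \left(1 + 8\right) \left(-502 + 4\right) = 22 \cdot 9 \left(-498\right) = 198 \left(-498\right) = -98604$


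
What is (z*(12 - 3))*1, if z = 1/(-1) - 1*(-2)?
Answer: 9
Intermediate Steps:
z = 1 (z = -1 + 2 = 1)
(z*(12 - 3))*1 = (1*(12 - 3))*1 = (1*9)*1 = 9*1 = 9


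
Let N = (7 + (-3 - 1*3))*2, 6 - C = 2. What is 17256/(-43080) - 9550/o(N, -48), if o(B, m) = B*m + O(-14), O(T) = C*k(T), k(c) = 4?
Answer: 1708473/14360 ≈ 118.97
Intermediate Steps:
C = 4 (C = 6 - 1*2 = 6 - 2 = 4)
O(T) = 16 (O(T) = 4*4 = 16)
N = 2 (N = (7 + (-3 - 3))*2 = (7 - 6)*2 = 1*2 = 2)
o(B, m) = 16 + B*m (o(B, m) = B*m + 16 = 16 + B*m)
17256/(-43080) - 9550/o(N, -48) = 17256/(-43080) - 9550/(16 + 2*(-48)) = 17256*(-1/43080) - 9550/(16 - 96) = -719/1795 - 9550/(-80) = -719/1795 - 9550*(-1/80) = -719/1795 + 955/8 = 1708473/14360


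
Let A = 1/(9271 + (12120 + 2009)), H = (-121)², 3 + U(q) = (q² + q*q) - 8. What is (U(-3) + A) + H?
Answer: 342763201/23400 ≈ 14648.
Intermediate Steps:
U(q) = -11 + 2*q² (U(q) = -3 + ((q² + q*q) - 8) = -3 + ((q² + q²) - 8) = -3 + (2*q² - 8) = -3 + (-8 + 2*q²) = -11 + 2*q²)
H = 14641
A = 1/23400 (A = 1/(9271 + 14129) = 1/23400 ≈ 4.2735e-5)
(U(-3) + A) + H = ((-11 + 2*(-3)²) + 1/23400) + 14641 = ((-11 + 2*9) + 1/23400) + 14641 = ((-11 + 18) + 1/23400) + 14641 = (7 + 1/23400) + 14641 = 163801/23400 + 14641 = 342763201/23400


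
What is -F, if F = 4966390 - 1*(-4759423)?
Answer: -9725813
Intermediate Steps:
F = 9725813 (F = 4966390 + 4759423 = 9725813)
-F = -1*9725813 = -9725813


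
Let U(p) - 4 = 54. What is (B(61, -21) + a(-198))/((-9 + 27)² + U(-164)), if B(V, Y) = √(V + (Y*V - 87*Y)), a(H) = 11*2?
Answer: 11/191 + √607/382 ≈ 0.12209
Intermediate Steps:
U(p) = 58 (U(p) = 4 + 54 = 58)
a(H) = 22
B(V, Y) = √(V - 87*Y + V*Y) (B(V, Y) = √(V + (V*Y - 87*Y)) = √(V + (-87*Y + V*Y)) = √(V - 87*Y + V*Y))
(B(61, -21) + a(-198))/((-9 + 27)² + U(-164)) = (√(61 - 87*(-21) + 61*(-21)) + 22)/((-9 + 27)² + 58) = (√(61 + 1827 - 1281) + 22)/(18² + 58) = (√607 + 22)/(324 + 58) = (22 + √607)/382 = (22 + √607)*(1/382) = 11/191 + √607/382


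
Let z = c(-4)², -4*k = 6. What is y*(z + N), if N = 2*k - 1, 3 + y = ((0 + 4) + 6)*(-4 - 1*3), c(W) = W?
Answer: -876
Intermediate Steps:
k = -3/2 (k = -¼*6 = -3/2 ≈ -1.5000)
z = 16 (z = (-4)² = 16)
y = -73 (y = -3 + ((0 + 4) + 6)*(-4 - 1*3) = -3 + (4 + 6)*(-4 - 3) = -3 + 10*(-7) = -3 - 70 = -73)
N = -4 (N = 2*(-3/2) - 1 = -3 - 1 = -4)
y*(z + N) = -73*(16 - 4) = -73*12 = -876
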